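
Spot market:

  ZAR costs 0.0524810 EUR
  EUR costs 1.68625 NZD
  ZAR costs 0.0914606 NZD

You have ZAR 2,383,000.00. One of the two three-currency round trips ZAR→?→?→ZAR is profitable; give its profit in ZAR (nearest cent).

Profitable loop is ZAR → NZD → EUR → ZAR:
ZAR 2,383,000.00 × 0.0914606 = NZD 217,950.61
NZD 217,950.61 ÷ 1.68625 = EUR 129,251.66
EUR 129,251.66 ÷ 0.0524810 = ZAR 2,462,827.67
Profit = ZAR 2,462,827.67 − ZAR 2,383,000.00

Profit: ZAR 79,827.67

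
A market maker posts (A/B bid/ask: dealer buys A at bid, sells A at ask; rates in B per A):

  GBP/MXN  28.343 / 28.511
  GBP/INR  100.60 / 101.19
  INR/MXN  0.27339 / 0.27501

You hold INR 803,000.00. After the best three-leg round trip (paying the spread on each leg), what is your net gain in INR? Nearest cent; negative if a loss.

Net profit: INR 14,853.05

Best loop INR → GBP → MXN → INR:
INR 803,000.00 ÷ 101.19 (buy GBP at ask) = GBP 7,935.57
GBP 7,935.57 × 28.343 (sell GBP at bid) = MXN 224,917.77
MXN 224,917.77 ÷ 0.27501 (buy INR at ask) = INR 817,853.05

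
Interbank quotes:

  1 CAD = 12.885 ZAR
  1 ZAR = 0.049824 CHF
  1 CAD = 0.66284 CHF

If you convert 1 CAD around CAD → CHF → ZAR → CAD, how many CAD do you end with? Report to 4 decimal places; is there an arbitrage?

1.0325 (arbitrage exists)

Around CAD → CHF → ZAR → CAD: 1 × 0.66284 ÷ 0.049824 ÷ 12.885 = 1.032490
Product > 1; profitable direction is CAD → CHF → ZAR → CAD.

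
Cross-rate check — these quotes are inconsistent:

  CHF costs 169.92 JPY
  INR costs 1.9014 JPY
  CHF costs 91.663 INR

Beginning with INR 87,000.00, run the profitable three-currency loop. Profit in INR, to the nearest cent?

Profitable loop is INR → JPY → CHF → INR:
INR 87,000.00 × 1.9014 = JPY 165,422
JPY 165,422 ÷ 169.92 = CHF 973.53
CHF 973.53 × 91.663 = INR 89,236.46
Profit = INR 89,236.46 − INR 87,000.00

Profit: INR 2,236.46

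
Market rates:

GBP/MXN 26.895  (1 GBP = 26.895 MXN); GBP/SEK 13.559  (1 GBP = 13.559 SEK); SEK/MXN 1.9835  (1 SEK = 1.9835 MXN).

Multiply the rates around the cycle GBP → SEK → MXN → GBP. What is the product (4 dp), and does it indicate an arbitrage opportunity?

1.0000 (no arbitrage)

Around GBP → SEK → MXN → GBP: 1 × 13.559 × 1.9835 ÷ 26.895 = 0.999973
Product ≈ 1 (deviation 0.003%, within rounding noise).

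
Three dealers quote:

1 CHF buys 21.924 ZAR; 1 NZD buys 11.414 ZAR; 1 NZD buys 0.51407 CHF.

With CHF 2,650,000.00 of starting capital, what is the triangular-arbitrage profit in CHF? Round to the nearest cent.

Profitable loop is CHF → NZD → ZAR → CHF:
CHF 2,650,000.00 ÷ 0.51407 = NZD 5,154,939.99
NZD 5,154,939.99 × 11.414 = ZAR 58,838,485.03
ZAR 58,838,485.03 ÷ 21.924 = CHF 2,683,747.72
Profit = CHF 2,683,747.72 − CHF 2,650,000.00

Profit: CHF 33,747.72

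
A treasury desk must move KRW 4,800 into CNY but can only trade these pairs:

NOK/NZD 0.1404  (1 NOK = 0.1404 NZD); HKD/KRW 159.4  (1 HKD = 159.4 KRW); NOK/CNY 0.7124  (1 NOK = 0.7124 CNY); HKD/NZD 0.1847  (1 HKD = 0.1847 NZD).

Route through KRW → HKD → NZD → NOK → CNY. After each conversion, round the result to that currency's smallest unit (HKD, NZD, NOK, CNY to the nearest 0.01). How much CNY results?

CNY 28.21

KRW 4,800 ÷ 159.4 = HKD 30.11
HKD 30.11 × 0.1847 = NZD 5.56
NZD 5.56 ÷ 0.1404 = NOK 39.60
NOK 39.60 × 0.7124 = CNY 28.21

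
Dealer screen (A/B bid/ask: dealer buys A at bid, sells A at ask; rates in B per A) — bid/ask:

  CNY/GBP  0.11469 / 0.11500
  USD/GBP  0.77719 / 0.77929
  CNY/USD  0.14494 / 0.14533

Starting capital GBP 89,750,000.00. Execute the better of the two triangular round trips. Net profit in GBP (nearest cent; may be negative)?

Net profit: GBP 1,137,808.78

Best loop GBP → USD → CNY → GBP:
GBP 89,750,000.00 ÷ 0.77929 (buy USD at ask) = USD 115,168,935.83
USD 115,168,935.83 ÷ 0.14533 (buy CNY at ask) = CNY 792,464,981.95
CNY 792,464,981.95 × 0.11469 (sell CNY at bid) = GBP 90,887,808.78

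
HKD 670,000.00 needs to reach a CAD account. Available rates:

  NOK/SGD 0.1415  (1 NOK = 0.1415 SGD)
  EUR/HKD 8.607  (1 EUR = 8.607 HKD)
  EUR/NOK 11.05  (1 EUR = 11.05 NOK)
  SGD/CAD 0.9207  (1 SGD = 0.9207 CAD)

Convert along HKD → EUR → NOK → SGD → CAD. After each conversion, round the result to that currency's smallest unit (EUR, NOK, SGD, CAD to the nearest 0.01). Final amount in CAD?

CAD 112,062.39

HKD 670,000.00 ÷ 8.607 = EUR 77,843.62
EUR 77,843.62 × 11.05 = NOK 860,172.00
NOK 860,172.00 × 0.1415 = SGD 121,714.34
SGD 121,714.34 × 0.9207 = CAD 112,062.39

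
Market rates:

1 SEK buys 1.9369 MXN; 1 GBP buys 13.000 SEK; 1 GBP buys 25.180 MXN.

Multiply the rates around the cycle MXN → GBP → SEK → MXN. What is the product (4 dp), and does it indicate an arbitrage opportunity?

1.0000 (no arbitrage)

Around MXN → GBP → SEK → MXN: 1 ÷ 25.180 × 13.000 × 1.9369 = 0.999988
Product ≈ 1 (deviation 0.001%, within rounding noise).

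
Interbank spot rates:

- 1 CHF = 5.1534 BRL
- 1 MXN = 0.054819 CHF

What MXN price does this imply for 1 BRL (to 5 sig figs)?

BRL/MXN = 3.5398

1 BRL ÷ 5.1534 = 0.194047 CHF
0.194047 CHF ÷ 0.054819 = 3.53977 MXN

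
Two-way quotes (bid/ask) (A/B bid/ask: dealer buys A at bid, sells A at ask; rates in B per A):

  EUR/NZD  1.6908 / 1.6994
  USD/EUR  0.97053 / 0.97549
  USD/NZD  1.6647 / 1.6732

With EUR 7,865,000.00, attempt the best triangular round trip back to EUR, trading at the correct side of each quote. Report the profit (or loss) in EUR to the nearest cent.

Best loop EUR → USD → NZD → EUR:
EUR 7,865,000.00 ÷ 0.97549 (buy USD at ask) = USD 8,062,614.69
USD 8,062,614.69 × 1.6647 (sell USD at bid) = NZD 13,421,834.67
NZD 13,421,834.67 ÷ 1.6994 (buy EUR at ask) = EUR 7,897,984.39

Net profit: EUR 32,984.39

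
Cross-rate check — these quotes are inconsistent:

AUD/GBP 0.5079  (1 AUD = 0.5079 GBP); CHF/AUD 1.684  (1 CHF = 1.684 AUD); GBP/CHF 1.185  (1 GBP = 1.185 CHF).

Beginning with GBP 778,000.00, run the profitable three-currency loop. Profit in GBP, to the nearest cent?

Profit: GBP 10,530.05

Profitable loop is GBP → CHF → AUD → GBP:
GBP 778,000.00 × 1.185 = CHF 921,930.00
CHF 921,930.00 × 1.684 = AUD 1,552,530.12
AUD 1,552,530.12 × 0.5079 = GBP 788,530.05
Profit = GBP 788,530.05 − GBP 778,000.00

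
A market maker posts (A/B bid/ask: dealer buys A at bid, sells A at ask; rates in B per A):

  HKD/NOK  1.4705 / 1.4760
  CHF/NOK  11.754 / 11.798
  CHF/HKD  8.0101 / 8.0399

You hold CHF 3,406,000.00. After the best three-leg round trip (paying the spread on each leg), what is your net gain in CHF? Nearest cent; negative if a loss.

Best loop CHF → HKD → NOK → CHF:
CHF 3,406,000.00 × 8.0101 (sell CHF at bid) = HKD 27,282,400.60
HKD 27,282,400.60 × 1.4705 (sell HKD at bid) = NOK 40,118,770.08
NOK 40,118,770.08 ÷ 11.798 (buy CHF at ask) = CHF 3,400,472.12

Net result: CHF -5,527.88 (no profitable arbitrage after spreads)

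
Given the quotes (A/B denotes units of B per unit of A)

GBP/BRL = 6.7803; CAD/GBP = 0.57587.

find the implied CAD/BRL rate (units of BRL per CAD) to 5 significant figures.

CAD/BRL = 3.9046

1 CAD × 0.57587 = 0.57587 GBP
0.57587 GBP × 6.7803 = 3.90457 BRL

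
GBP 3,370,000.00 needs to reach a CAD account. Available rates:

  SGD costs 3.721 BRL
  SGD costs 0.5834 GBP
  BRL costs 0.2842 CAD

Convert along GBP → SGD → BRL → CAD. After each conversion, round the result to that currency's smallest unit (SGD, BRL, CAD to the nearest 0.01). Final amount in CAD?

CAD 6,108,677.81

GBP 3,370,000.00 ÷ 0.5834 = SGD 5,776,482.69
SGD 5,776,482.69 × 3.721 = BRL 21,494,292.09
BRL 21,494,292.09 × 0.2842 = CAD 6,108,677.81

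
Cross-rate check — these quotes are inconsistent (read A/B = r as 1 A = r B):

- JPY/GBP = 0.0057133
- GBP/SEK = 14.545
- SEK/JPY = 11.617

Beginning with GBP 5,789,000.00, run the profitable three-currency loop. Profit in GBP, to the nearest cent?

Profit: GBP 207,651.44

Profitable loop is GBP → JPY → SEK → GBP:
GBP 5,789,000.00 ÷ 0.0057133 = JPY 1,013,249,786
JPY 1,013,249,786 ÷ 11.617 = SEK 87,221,295.14
SEK 87,221,295.14 ÷ 14.545 = GBP 5,996,651.44
Profit = GBP 5,996,651.44 − GBP 5,789,000.00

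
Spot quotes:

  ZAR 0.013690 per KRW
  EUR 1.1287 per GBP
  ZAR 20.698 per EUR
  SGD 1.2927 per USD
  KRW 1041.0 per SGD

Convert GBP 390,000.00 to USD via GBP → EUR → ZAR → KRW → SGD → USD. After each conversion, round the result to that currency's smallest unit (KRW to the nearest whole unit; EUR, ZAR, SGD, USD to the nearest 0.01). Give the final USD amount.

USD 494,560.69

GBP 390,000.00 × 1.1287 = EUR 440,193.00
EUR 440,193.00 × 20.698 = ZAR 9,111,114.71
ZAR 9,111,114.71 ÷ 0.013690 = KRW 665,530,658
KRW 665,530,658 ÷ 1041.0 = SGD 639,318.60
SGD 639,318.60 ÷ 1.2927 = USD 494,560.69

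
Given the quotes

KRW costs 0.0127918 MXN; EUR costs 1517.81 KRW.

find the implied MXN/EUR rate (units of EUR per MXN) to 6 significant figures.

1 MXN ÷ 0.0127918 = 78.1751 KRW
78.1751 KRW ÷ 1517.81 = 0.0515052 EUR

MXN/EUR = 0.0515052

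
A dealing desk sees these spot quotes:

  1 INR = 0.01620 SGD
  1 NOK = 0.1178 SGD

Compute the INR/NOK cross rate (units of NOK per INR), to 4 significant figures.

INR/NOK = 0.1375

1 INR × 0.01620 = 0.0162 SGD
0.0162 SGD ÷ 0.1178 = 0.137521 NOK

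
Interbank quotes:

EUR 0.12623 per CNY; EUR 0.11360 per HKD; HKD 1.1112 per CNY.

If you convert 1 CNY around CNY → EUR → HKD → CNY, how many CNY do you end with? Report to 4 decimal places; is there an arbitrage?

Around CNY → EUR → HKD → CNY: 1 × 0.12623 ÷ 0.11360 ÷ 1.1112 = 0.999982
Product ≈ 1 (deviation 0.002%, within rounding noise).

1.0000 (no arbitrage)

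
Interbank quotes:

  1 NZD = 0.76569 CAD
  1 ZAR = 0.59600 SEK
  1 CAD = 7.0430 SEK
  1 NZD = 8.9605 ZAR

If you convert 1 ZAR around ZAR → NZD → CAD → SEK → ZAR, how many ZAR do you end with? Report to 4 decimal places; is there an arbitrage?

1.0098 (arbitrage exists)

Around ZAR → NZD → CAD → SEK → ZAR: 1 ÷ 8.9605 × 0.76569 × 7.0430 ÷ 0.59600 = 1.009793
Product > 1; profitable direction is ZAR → NZD → CAD → SEK → ZAR.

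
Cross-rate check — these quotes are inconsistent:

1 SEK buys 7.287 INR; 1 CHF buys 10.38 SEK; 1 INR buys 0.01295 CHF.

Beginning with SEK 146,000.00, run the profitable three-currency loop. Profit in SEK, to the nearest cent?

Profitable loop is SEK → CHF → INR → SEK:
SEK 146,000.00 ÷ 10.38 = CHF 14,065.51
CHF 14,065.51 ÷ 0.01295 = INR 1,086,139.81
INR 1,086,139.81 ÷ 7.287 = SEK 149,051.71
Profit = SEK 149,051.71 − SEK 146,000.00

Profit: SEK 3,051.71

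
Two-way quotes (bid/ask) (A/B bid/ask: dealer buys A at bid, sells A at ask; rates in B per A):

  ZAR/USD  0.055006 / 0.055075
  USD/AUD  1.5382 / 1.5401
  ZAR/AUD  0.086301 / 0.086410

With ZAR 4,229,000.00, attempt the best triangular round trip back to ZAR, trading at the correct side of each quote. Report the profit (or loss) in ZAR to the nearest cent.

Net profit: ZAR 73,789.37

Best loop ZAR → AUD → USD → ZAR:
ZAR 4,229,000.00 × 0.086301 (sell ZAR at bid) = AUD 364,966.93
AUD 364,966.93 ÷ 1.5401 (buy USD at ask) = USD 236,976.12
USD 236,976.12 ÷ 0.055075 (buy ZAR at ask) = ZAR 4,302,789.37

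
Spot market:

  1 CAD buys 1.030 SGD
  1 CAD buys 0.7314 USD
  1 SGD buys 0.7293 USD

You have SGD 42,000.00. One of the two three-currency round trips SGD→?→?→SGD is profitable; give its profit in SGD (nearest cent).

Profitable loop is SGD → USD → CAD → SGD:
SGD 42,000.00 × 0.7293 = USD 30,630.60
USD 30,630.60 ÷ 0.7314 = CAD 41,879.41
CAD 41,879.41 × 1.030 = SGD 43,135.79
Profit = SGD 43,135.79 − SGD 42,000.00

Profit: SGD 1,135.79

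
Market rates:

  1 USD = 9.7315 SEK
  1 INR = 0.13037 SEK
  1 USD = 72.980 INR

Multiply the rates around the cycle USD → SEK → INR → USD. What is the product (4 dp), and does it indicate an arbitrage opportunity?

1.0228 (arbitrage exists)

Around USD → SEK → INR → USD: 1 × 9.7315 ÷ 0.13037 ÷ 72.980 = 1.022818
Product > 1; profitable direction is USD → SEK → INR → USD.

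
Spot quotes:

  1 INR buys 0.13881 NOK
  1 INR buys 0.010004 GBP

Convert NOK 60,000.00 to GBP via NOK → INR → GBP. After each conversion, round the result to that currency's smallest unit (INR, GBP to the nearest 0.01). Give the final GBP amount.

NOK 60,000.00 ÷ 0.13881 = INR 432,245.52
INR 432,245.52 × 0.010004 = GBP 4,324.18

GBP 4,324.18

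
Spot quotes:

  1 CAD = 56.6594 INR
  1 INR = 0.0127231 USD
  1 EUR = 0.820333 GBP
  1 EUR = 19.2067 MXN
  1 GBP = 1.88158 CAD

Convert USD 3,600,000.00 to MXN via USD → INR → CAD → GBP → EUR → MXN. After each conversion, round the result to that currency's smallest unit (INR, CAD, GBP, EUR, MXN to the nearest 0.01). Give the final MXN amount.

USD 3,600,000.00 ÷ 0.0127231 = INR 282,949,910.01
INR 282,949,910.01 ÷ 56.6594 = CAD 4,993,874.10
CAD 4,993,874.10 ÷ 1.88158 = GBP 2,654,085.45
GBP 2,654,085.45 ÷ 0.820333 = EUR 3,235,375.69
EUR 3,235,375.69 × 19.2067 = MXN 62,140,890.27

MXN 62,140,890.27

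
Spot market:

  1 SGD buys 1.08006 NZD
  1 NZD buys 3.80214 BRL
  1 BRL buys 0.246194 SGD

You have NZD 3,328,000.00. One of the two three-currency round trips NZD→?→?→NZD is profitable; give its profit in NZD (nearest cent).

Profit: NZD 36,625.78

Profitable loop is NZD → BRL → SGD → NZD:
NZD 3,328,000.00 × 3.80214 = BRL 12,653,521.92
BRL 12,653,521.92 × 0.246194 = SGD 3,115,221.18
SGD 3,115,221.18 × 1.08006 = NZD 3,364,625.78
Profit = NZD 3,364,625.78 − NZD 3,328,000.00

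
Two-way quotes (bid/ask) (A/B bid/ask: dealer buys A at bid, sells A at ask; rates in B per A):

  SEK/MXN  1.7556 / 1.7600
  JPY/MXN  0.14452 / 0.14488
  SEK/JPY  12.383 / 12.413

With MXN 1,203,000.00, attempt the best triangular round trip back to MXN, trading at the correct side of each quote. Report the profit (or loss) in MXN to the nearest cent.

Net profit: MXN 20,226.23

Best loop MXN → SEK → JPY → MXN:
MXN 1,203,000.00 ÷ 1.7600 (buy SEK at ask) = SEK 683,522.73
SEK 683,522.73 × 12.383 (sell SEK at bid) = JPY 8,464,062
JPY 8,464,062 × 0.14452 (sell JPY at bid) = MXN 1,223,226.23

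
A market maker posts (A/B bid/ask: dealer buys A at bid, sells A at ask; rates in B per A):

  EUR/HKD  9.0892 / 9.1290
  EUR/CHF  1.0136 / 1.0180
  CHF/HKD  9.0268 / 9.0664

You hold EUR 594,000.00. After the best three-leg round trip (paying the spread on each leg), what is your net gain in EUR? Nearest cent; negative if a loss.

Net profit: EUR 1,338.08

Best loop EUR → CHF → HKD → EUR:
EUR 594,000.00 × 1.0136 (sell EUR at bid) = CHF 602,078.40
CHF 602,078.40 × 9.0268 (sell CHF at bid) = HKD 5,434,841.30
HKD 5,434,841.30 ÷ 9.1290 (buy EUR at ask) = EUR 595,338.08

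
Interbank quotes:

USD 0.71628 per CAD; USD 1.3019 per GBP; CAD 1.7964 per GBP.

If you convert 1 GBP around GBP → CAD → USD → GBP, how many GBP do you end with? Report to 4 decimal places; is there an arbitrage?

Around GBP → CAD → USD → GBP: 1 × 1.7964 × 0.71628 ÷ 1.3019 = 0.988344
Product < 1; profitable direction is GBP → USD → CAD → GBP.

0.9883 (arbitrage exists)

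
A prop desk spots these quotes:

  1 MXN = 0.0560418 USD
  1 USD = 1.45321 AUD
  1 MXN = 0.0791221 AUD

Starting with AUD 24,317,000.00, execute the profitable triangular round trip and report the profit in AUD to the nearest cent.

Profitable loop is AUD → MXN → USD → AUD:
AUD 24,317,000.00 ÷ 0.0791221 = MXN 307,335,118.76
MXN 307,335,118.76 × 0.0560418 = USD 17,223,613.26
USD 17,223,613.26 × 1.45321 = AUD 25,029,527.02
Profit = AUD 25,029,527.02 − AUD 24,317,000.00

Profit: AUD 712,527.02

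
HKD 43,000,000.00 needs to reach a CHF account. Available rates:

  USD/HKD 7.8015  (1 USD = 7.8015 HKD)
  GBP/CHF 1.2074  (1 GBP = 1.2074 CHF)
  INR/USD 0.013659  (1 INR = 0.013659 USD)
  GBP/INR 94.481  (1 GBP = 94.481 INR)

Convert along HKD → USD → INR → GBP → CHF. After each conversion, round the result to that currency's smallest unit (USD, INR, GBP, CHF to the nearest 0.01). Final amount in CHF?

HKD 43,000,000.00 ÷ 7.8015 = USD 5,511,760.56
USD 5,511,760.56 ÷ 0.013659 = INR 403,525,921.37
INR 403,525,921.37 ÷ 94.481 = GBP 4,270,974.28
GBP 4,270,974.28 × 1.2074 = CHF 5,156,774.35

CHF 5,156,774.35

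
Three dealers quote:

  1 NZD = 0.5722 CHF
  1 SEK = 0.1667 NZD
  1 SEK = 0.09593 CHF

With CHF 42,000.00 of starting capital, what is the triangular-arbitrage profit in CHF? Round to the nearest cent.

Profitable loop is CHF → NZD → SEK → CHF:
CHF 42,000.00 ÷ 0.5722 = NZD 73,400.91
NZD 73,400.91 ÷ 0.1667 = SEK 440,317.39
SEK 440,317.39 × 0.09593 = CHF 42,239.65
Profit = CHF 42,239.65 − CHF 42,000.00

Profit: CHF 239.65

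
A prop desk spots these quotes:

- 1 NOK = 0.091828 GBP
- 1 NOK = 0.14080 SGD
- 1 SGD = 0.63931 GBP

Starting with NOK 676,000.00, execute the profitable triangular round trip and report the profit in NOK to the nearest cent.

Profit: NOK 13,616.54

Profitable loop is NOK → GBP → SGD → NOK:
NOK 676,000.00 × 0.091828 = GBP 62,075.73
GBP 62,075.73 ÷ 0.63931 = SGD 97,098.01
SGD 97,098.01 ÷ 0.14080 = NOK 689,616.54
Profit = NOK 689,616.54 − NOK 676,000.00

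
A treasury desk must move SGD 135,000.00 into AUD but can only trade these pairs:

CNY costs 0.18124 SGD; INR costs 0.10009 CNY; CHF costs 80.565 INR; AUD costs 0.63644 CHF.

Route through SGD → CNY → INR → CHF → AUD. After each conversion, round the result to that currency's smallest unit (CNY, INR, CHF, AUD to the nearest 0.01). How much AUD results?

AUD 145,139.34

SGD 135,000.00 ÷ 0.18124 = CNY 744,868.68
CNY 744,868.68 ÷ 0.10009 = INR 7,441,989.01
INR 7,441,989.01 ÷ 80.565 = CHF 92,372.48
CHF 92,372.48 ÷ 0.63644 = AUD 145,139.34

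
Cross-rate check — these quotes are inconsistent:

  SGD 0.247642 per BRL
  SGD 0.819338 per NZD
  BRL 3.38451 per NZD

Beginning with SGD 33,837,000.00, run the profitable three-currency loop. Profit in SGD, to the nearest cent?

Profit: SGD 776,766.40

Profitable loop is SGD → NZD → BRL → SGD:
SGD 33,837,000.00 ÷ 0.819338 = NZD 41,297,974.71
NZD 41,297,974.71 × 3.38451 = BRL 139,773,408.37
BRL 139,773,408.37 × 0.247642 = SGD 34,613,766.40
Profit = SGD 34,613,766.40 − SGD 33,837,000.00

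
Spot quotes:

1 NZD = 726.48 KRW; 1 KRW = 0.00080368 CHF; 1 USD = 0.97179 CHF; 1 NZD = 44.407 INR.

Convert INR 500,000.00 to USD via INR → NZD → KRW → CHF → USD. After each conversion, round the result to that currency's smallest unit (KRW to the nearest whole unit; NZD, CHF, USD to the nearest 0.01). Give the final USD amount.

USD 6,764.77

INR 500,000.00 ÷ 44.407 = NZD 11,259.49
NZD 11,259.49 × 726.48 = KRW 8,179,794
KRW 8,179,794 × 0.00080368 = CHF 6,573.94
CHF 6,573.94 ÷ 0.97179 = USD 6,764.77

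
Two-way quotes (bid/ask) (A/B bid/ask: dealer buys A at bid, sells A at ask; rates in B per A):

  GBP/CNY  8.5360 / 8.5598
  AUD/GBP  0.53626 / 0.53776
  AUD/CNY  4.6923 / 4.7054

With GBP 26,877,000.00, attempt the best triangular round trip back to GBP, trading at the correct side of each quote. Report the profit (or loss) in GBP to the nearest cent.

Best loop GBP → AUD → CNY → GBP:
GBP 26,877,000.00 ÷ 0.53776 (buy AUD at ask) = AUD 49,979,544.78
AUD 49,979,544.78 × 4.6923 (sell AUD at bid) = CNY 234,519,017.96
CNY 234,519,017.96 ÷ 8.5598 (buy GBP at ask) = GBP 27,397,721.67

Net profit: GBP 520,721.67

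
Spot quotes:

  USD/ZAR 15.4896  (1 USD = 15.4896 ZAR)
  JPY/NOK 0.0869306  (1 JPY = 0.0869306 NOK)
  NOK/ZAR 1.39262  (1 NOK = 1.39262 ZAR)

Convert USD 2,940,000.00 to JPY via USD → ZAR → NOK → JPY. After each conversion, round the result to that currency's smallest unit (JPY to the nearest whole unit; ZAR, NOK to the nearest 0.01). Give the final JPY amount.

JPY 376,168,329

USD 2,940,000.00 × 15.4896 = ZAR 45,539,424.00
ZAR 45,539,424.00 ÷ 1.39262 = NOK 32,700,538.55
NOK 32,700,538.55 ÷ 0.0869306 = JPY 376,168,329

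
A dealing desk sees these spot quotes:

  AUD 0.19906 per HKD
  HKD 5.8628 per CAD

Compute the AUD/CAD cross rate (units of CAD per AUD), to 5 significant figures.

AUD/CAD = 0.85686

1 AUD ÷ 0.19906 = 5.02361 HKD
5.02361 HKD ÷ 5.8628 = 0.856862 CAD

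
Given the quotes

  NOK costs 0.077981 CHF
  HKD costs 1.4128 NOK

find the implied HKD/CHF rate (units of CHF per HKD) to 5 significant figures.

HKD/CHF = 0.11017

1 HKD × 1.4128 = 1.4128 NOK
1.4128 NOK × 0.077981 = 0.110172 CHF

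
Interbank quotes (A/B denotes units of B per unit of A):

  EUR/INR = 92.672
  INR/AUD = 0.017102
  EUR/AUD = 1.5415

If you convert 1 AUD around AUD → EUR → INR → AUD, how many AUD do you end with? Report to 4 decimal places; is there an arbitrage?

1.0281 (arbitrage exists)

Around AUD → EUR → INR → AUD: 1 ÷ 1.5415 × 92.672 × 0.017102 = 1.028139
Product > 1; profitable direction is AUD → EUR → INR → AUD.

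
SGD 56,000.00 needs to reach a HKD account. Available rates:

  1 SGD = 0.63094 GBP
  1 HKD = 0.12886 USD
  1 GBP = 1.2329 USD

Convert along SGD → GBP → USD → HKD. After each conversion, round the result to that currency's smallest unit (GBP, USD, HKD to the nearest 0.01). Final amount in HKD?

HKD 338,053.78

SGD 56,000.00 × 0.63094 = GBP 35,332.64
GBP 35,332.64 × 1.2329 = USD 43,561.61
USD 43,561.61 ÷ 0.12886 = HKD 338,053.78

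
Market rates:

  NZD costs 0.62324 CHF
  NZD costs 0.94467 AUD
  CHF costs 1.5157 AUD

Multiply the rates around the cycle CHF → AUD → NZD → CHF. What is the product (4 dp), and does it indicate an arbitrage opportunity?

Around CHF → AUD → NZD → CHF: 1 × 1.5157 ÷ 0.94467 × 0.62324 = 0.999973
Product ≈ 1 (deviation 0.003%, within rounding noise).

1.0000 (no arbitrage)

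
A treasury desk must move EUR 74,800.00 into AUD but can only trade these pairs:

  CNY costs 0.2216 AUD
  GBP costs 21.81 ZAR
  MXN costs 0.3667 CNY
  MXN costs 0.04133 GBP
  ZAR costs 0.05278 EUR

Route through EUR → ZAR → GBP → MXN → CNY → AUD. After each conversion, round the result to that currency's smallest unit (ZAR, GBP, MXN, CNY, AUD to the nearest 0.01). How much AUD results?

AUD 127,759.09

EUR 74,800.00 ÷ 0.05278 = ZAR 1,417,203.49
ZAR 1,417,203.49 ÷ 21.81 = GBP 64,979.53
GBP 64,979.53 ÷ 0.04133 = MXN 1,572,212.19
MXN 1,572,212.19 × 0.3667 = CNY 576,530.21
CNY 576,530.21 × 0.2216 = AUD 127,759.09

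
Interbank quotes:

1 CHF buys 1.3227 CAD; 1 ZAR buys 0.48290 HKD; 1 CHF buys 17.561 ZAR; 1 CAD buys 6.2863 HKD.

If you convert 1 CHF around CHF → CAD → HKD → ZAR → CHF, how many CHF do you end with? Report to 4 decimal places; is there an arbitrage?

0.9805 (arbitrage exists)

Around CHF → CAD → HKD → ZAR → CHF: 1 × 1.3227 × 6.2863 ÷ 0.48290 ÷ 17.561 = 0.980505
Product < 1; profitable direction is CHF → ZAR → HKD → CAD → CHF.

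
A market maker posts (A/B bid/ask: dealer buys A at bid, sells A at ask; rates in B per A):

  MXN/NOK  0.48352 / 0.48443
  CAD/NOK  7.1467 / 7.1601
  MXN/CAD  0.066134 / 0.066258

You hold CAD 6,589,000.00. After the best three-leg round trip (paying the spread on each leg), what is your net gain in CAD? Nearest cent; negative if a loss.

Net profit: CAD 126,471.96

Best loop CAD → MXN → NOK → CAD:
CAD 6,589,000.00 ÷ 0.066258 (buy MXN at ask) = MXN 99,444,595.37
MXN 99,444,595.37 × 0.48352 (sell MXN at bid) = NOK 48,083,450.75
NOK 48,083,450.75 ÷ 7.1601 (buy CAD at ask) = CAD 6,715,471.96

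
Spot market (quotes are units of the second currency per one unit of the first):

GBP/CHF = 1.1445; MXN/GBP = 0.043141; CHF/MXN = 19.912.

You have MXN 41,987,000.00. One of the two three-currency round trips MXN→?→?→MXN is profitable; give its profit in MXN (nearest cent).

Profitable loop is MXN → CHF → GBP → MXN:
MXN 41,987,000.00 ÷ 19.912 = CHF 2,108,627.96
CHF 2,108,627.96 ÷ 1.1445 = GBP 1,842,401.02
GBP 1,842,401.02 ÷ 0.043141 = MXN 42,706,497.67
Profit = MXN 42,706,497.67 − MXN 41,987,000.00

Profit: MXN 719,497.67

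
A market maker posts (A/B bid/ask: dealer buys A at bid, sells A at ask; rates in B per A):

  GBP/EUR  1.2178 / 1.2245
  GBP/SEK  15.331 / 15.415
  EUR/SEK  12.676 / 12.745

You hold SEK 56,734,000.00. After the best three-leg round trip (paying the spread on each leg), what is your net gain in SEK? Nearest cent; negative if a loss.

Best loop SEK → GBP → EUR → SEK:
SEK 56,734,000.00 ÷ 15.415 (buy GBP at ask) = GBP 3,680,441.13
GBP 3,680,441.13 × 1.2178 (sell GBP at bid) = EUR 4,482,041.21
EUR 4,482,041.21 × 12.676 (sell EUR at bid) = SEK 56,814,354.34

Net profit: SEK 80,354.34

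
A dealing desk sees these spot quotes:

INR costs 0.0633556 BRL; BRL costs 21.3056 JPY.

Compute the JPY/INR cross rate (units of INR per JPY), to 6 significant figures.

1 JPY ÷ 21.3056 = 0.046936 BRL
0.046936 BRL ÷ 0.0633556 = 0.740835 INR

JPY/INR = 0.740835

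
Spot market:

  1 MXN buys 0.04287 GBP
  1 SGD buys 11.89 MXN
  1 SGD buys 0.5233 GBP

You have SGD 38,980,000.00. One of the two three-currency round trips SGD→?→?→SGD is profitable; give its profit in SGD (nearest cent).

Profit: SGD 1,038,170.61

Profitable loop is SGD → GBP → MXN → SGD:
SGD 38,980,000.00 × 0.5233 = GBP 20,398,234.00
GBP 20,398,234.00 ÷ 0.04287 = MXN 475,816,048.52
MXN 475,816,048.52 ÷ 11.89 = SGD 40,018,170.61
Profit = SGD 40,018,170.61 − SGD 38,980,000.00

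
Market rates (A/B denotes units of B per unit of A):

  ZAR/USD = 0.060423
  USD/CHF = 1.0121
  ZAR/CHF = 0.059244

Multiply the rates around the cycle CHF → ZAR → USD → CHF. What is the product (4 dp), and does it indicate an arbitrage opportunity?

Around CHF → ZAR → USD → CHF: 1 ÷ 0.059244 × 0.060423 × 1.0121 = 1.032242
Product > 1; profitable direction is CHF → ZAR → USD → CHF.

1.0322 (arbitrage exists)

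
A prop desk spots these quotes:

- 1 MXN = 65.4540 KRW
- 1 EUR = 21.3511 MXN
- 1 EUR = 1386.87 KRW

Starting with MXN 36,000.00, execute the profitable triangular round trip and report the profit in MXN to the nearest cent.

Profitable loop is MXN → KRW → EUR → MXN:
MXN 36,000.00 × 65.4540 = KRW 2,356,344
KRW 2,356,344 ÷ 1386.87 = EUR 1,699.04
EUR 1,699.04 × 21.3511 = MXN 36,276.32
Profit = MXN 36,276.32 − MXN 36,000.00

Profit: MXN 276.32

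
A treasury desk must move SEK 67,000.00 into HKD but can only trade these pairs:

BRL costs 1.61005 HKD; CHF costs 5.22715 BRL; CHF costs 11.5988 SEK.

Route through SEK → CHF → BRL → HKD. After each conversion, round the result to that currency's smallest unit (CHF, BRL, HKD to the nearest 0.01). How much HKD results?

SEK 67,000.00 ÷ 11.5988 = CHF 5,776.46
CHF 5,776.46 × 5.22715 = BRL 30,194.42
BRL 30,194.42 × 1.61005 = HKD 48,614.53

HKD 48,614.53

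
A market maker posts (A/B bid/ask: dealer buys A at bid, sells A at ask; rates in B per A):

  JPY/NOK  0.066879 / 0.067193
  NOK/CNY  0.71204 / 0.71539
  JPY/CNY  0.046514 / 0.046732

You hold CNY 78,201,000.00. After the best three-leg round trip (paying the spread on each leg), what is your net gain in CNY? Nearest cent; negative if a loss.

Net profit: CNY 1,486,848.40

Best loop CNY → JPY → NOK → CNY:
CNY 78,201,000.00 ÷ 0.046732 (buy JPY at ask) = JPY 1,673,392,964
JPY 1,673,392,964 × 0.066879 (sell JPY at bid) = NOK 111,914,848.05
NOK 111,914,848.05 × 0.71204 (sell NOK at bid) = CNY 79,687,848.40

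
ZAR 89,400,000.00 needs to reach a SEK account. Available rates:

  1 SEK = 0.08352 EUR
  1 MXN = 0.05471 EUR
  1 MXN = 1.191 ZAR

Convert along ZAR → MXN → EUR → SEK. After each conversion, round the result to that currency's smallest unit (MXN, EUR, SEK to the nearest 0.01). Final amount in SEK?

ZAR 89,400,000.00 ÷ 1.191 = MXN 75,062,972.29
MXN 75,062,972.29 × 0.05471 = EUR 4,106,695.21
EUR 4,106,695.21 ÷ 0.08352 = SEK 49,170,201.27

SEK 49,170,201.27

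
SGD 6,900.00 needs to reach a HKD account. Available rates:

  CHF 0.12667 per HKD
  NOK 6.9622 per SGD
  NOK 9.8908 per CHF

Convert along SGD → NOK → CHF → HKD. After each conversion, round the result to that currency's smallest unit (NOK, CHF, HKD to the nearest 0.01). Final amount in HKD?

HKD 38,343.41

SGD 6,900.00 × 6.9622 = NOK 48,039.18
NOK 48,039.18 ÷ 9.8908 = CHF 4,856.96
CHF 4,856.96 ÷ 0.12667 = HKD 38,343.41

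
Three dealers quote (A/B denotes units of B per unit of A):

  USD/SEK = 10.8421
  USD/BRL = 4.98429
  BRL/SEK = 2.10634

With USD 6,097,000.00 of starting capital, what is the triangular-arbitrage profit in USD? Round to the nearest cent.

Profitable loop is USD → SEK → BRL → USD:
USD 6,097,000.00 × 10.8421 = SEK 66,104,283.70
SEK 66,104,283.70 ÷ 2.10634 = BRL 31,383,482.11
BRL 31,383,482.11 ÷ 4.98429 = USD 6,296,479.96
Profit = USD 6,296,479.96 − USD 6,097,000.00

Profit: USD 199,479.96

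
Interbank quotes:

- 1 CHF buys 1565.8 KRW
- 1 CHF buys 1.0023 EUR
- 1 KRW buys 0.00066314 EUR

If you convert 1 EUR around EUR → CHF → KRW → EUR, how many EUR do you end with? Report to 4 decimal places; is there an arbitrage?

Around EUR → CHF → KRW → EUR: 1 ÷ 1.0023 × 1565.8 × 0.00066314 = 1.035962
Product > 1; profitable direction is EUR → CHF → KRW → EUR.

1.0360 (arbitrage exists)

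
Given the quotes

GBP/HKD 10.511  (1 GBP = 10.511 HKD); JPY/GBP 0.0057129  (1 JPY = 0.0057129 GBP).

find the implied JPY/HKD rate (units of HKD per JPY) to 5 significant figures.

1 JPY × 0.0057129 = 0.0057129 GBP
0.0057129 GBP × 10.511 = 0.0600483 HKD

JPY/HKD = 0.060048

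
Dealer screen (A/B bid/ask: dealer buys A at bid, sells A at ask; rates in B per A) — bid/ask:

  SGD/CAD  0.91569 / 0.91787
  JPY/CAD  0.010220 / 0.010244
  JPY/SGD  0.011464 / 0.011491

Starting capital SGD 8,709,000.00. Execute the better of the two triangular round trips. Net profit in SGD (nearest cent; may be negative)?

Net profit: SGD 215,489.23

Best loop SGD → CAD → JPY → SGD:
SGD 8,709,000.00 × 0.91569 (sell SGD at bid) = CAD 7,974,744.21
CAD 7,974,744.21 ÷ 0.010244 (buy JPY at ask) = JPY 778,479,521
JPY 778,479,521 × 0.011464 (sell JPY at bid) = SGD 8,924,489.23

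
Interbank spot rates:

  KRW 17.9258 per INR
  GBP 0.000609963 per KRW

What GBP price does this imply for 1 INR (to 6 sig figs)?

INR/GBP = 0.0109341

1 INR × 17.9258 = 17.9258 KRW
17.9258 KRW × 0.000609963 = 0.0109341 GBP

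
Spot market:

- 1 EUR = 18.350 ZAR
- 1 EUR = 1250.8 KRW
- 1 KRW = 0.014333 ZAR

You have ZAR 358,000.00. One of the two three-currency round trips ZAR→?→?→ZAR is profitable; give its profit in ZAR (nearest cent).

Profit: ZAR 8,432.61

Profitable loop is ZAR → KRW → EUR → ZAR:
ZAR 358,000.00 ÷ 0.014333 = KRW 24,977,325
KRW 24,977,325 ÷ 1250.8 = EUR 19,969.08
EUR 19,969.08 × 18.350 = ZAR 366,432.61
Profit = ZAR 366,432.61 − ZAR 358,000.00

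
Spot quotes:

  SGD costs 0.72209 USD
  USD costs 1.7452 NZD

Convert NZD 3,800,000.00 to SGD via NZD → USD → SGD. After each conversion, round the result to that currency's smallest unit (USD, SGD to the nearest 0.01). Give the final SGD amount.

NZD 3,800,000.00 ÷ 1.7452 = USD 2,177,400.87
USD 2,177,400.87 ÷ 0.72209 = SGD 3,015,414.80

SGD 3,015,414.80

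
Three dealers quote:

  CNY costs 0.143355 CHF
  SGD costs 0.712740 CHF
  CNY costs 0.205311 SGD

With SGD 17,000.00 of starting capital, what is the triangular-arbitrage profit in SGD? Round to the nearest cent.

Profit: SGD 353.19

Profitable loop is SGD → CHF → CNY → SGD:
SGD 17,000.00 × 0.712740 = CHF 12,116.58
CHF 12,116.58 ÷ 0.143355 = CNY 84,521.50
CNY 84,521.50 × 0.205311 = SGD 17,353.19
Profit = SGD 17,353.19 − SGD 17,000.00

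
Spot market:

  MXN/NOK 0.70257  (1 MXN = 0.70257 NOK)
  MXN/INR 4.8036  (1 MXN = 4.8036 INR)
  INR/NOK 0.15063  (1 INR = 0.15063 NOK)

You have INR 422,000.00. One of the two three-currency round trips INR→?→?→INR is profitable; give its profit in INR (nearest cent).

Profit: INR 12,611.45

Profitable loop is INR → NOK → MXN → INR:
INR 422,000.00 × 0.15063 = NOK 63,565.86
NOK 63,565.86 ÷ 0.70257 = MXN 90,476.19
MXN 90,476.19 × 4.8036 = INR 434,611.45
Profit = INR 434,611.45 − INR 422,000.00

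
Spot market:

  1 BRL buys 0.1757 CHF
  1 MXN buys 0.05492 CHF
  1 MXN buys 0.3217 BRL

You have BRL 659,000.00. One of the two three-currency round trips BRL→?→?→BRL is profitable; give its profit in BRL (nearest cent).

Profit: BRL 19,231.11

Profitable loop is BRL → CHF → MXN → BRL:
BRL 659,000.00 × 0.1757 = CHF 115,786.30
CHF 115,786.30 ÷ 0.05492 = MXN 2,108,272.03
MXN 2,108,272.03 × 0.3217 = BRL 678,231.11
Profit = BRL 678,231.11 − BRL 659,000.00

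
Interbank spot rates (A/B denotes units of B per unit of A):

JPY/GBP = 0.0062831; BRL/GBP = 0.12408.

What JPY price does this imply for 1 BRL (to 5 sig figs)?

BRL/JPY = 19.748

1 BRL × 0.12408 = 0.12408 GBP
0.12408 GBP ÷ 0.0062831 = 19.7482 JPY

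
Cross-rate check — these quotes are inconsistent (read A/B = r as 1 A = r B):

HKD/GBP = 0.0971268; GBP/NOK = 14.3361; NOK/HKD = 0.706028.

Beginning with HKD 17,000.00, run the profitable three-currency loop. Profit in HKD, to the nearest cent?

Profitable loop is HKD → NOK → GBP → HKD:
HKD 17,000.00 ÷ 0.706028 = NOK 24,078.37
NOK 24,078.37 ÷ 14.3361 = GBP 1,679.56
GBP 1,679.56 ÷ 0.0971268 = HKD 17,292.46
Profit = HKD 17,292.46 − HKD 17,000.00

Profit: HKD 292.46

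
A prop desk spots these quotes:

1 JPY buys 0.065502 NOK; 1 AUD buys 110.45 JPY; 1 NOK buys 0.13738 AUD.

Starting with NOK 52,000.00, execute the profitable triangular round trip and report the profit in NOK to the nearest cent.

Profit: NOK 319.01

Profitable loop is NOK → JPY → AUD → NOK:
NOK 52,000.00 ÷ 0.065502 = JPY 793,869
JPY 793,869 ÷ 110.45 = AUD 7,187.59
AUD 7,187.59 ÷ 0.13738 = NOK 52,319.01
Profit = NOK 52,319.01 − NOK 52,000.00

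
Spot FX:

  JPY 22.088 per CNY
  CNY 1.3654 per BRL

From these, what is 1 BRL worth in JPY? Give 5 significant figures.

1 BRL × 1.3654 = 1.3654 CNY
1.3654 CNY × 22.088 = 30.159 JPY

BRL/JPY = 30.159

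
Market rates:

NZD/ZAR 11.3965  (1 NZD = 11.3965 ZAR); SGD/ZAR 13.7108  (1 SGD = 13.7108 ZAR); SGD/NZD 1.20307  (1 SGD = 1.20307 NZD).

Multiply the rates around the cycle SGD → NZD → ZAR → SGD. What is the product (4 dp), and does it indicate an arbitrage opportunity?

Around SGD → NZD → ZAR → SGD: 1 × 1.20307 × 11.3965 ÷ 13.7108 = 0.999999
Product ≈ 1 (deviation 0.000%, within rounding noise).

1.0000 (no arbitrage)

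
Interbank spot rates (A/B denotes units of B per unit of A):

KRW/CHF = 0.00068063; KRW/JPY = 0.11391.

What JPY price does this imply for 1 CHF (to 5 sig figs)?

CHF/JPY = 167.36

1 CHF ÷ 0.00068063 = 1469.23 KRW
1469.23 KRW × 0.11391 = 167.36 JPY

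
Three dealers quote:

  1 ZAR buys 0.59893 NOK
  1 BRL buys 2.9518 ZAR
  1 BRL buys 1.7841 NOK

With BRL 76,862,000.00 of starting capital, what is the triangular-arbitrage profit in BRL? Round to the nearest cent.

Profit: BRL 703,371.80

Profitable loop is BRL → NOK → ZAR → BRL:
BRL 76,862,000.00 × 1.7841 = NOK 137,129,494.20
NOK 137,129,494.20 ÷ 0.59893 = ZAR 228,957,464.48
ZAR 228,957,464.48 ÷ 2.9518 = BRL 77,565,371.80
Profit = BRL 77,565,371.80 − BRL 76,862,000.00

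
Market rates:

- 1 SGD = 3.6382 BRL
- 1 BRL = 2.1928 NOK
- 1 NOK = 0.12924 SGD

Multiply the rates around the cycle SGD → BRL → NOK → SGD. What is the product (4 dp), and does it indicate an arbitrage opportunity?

Around SGD → BRL → NOK → SGD: 1 × 3.6382 × 2.1928 × 0.12924 = 1.031057
Product > 1; profitable direction is SGD → BRL → NOK → SGD.

1.0311 (arbitrage exists)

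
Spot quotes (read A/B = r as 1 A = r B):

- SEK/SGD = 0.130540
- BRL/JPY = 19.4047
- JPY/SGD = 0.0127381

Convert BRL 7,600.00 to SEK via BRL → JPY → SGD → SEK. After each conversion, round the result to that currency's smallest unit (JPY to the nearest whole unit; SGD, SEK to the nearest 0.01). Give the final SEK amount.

SEK 14,390.68

BRL 7,600.00 × 19.4047 = JPY 147,476
JPY 147,476 × 0.0127381 = SGD 1,878.56
SGD 1,878.56 ÷ 0.130540 = SEK 14,390.68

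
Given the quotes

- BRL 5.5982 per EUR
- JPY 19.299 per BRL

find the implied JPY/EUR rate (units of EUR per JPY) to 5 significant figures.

JPY/EUR = 0.0092559

1 JPY ÷ 19.299 = 0.0518162 BRL
0.0518162 BRL ÷ 5.5982 = 0.00925586 EUR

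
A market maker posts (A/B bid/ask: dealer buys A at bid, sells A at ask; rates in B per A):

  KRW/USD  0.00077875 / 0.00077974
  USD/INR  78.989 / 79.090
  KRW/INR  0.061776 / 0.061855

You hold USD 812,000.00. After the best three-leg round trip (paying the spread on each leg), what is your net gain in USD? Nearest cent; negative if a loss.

Net profit: USD 1,400.48

Best loop USD → KRW → INR → USD:
USD 812,000.00 ÷ 0.00077974 (buy KRW at ask) = KRW 1,041,372,765
KRW 1,041,372,765 × 0.061776 (sell KRW at bid) = INR 64,331,843.95
INR 64,331,843.95 ÷ 79.090 (buy USD at ask) = USD 813,400.48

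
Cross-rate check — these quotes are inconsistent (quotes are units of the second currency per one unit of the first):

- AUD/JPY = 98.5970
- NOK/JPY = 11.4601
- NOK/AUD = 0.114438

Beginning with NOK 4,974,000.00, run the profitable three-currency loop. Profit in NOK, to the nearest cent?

Profit: NOK 77,963.78

Profitable loop is NOK → JPY → AUD → NOK:
NOK 4,974,000.00 × 11.4601 = JPY 57,002,537
JPY 57,002,537 ÷ 98.5970 = AUD 578,136.63
AUD 578,136.63 ÷ 0.114438 = NOK 5,051,963.78
Profit = NOK 5,051,963.78 − NOK 4,974,000.00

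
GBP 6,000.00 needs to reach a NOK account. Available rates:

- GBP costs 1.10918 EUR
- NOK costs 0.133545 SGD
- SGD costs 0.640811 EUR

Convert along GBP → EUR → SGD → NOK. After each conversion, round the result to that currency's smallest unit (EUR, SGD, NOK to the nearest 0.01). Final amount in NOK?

GBP 6,000.00 × 1.10918 = EUR 6,655.08
EUR 6,655.08 ÷ 0.640811 = SGD 10,385.40
SGD 10,385.40 ÷ 0.133545 = NOK 77,767.04

NOK 77,767.04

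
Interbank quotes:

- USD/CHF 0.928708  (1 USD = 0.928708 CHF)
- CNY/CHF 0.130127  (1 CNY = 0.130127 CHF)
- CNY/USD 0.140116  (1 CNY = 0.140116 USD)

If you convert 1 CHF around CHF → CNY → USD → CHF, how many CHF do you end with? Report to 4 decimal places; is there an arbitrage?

Around CHF → CNY → USD → CHF: 1 ÷ 0.130127 × 0.140116 × 0.928708 = 0.999999
Product ≈ 1 (deviation 0.000%, within rounding noise).

1.0000 (no arbitrage)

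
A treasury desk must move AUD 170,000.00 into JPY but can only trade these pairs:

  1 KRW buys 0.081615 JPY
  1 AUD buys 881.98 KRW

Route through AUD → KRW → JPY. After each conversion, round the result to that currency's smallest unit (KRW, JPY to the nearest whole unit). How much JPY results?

JPY 12,237,076

AUD 170,000.00 × 881.98 = KRW 149,936,600
KRW 149,936,600 × 0.081615 = JPY 12,237,076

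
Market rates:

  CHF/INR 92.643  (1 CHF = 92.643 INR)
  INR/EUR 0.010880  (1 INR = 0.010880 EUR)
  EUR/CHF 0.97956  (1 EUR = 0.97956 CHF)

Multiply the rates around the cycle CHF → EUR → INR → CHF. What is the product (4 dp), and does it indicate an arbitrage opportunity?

1.0128 (arbitrage exists)

Around CHF → EUR → INR → CHF: 1 ÷ 0.97956 ÷ 0.010880 ÷ 92.643 = 1.012809
Product > 1; profitable direction is CHF → EUR → INR → CHF.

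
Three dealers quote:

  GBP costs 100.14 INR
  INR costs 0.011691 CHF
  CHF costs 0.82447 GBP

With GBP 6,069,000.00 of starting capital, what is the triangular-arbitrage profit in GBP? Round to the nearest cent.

Profit: GBP 218,572.88

Profitable loop is GBP → CHF → INR → GBP:
GBP 6,069,000.00 ÷ 0.82447 = CHF 7,361,092.58
CHF 7,361,092.58 ÷ 0.011691 = INR 629,637,548.60
INR 629,637,548.60 ÷ 100.14 = GBP 6,287,572.88
Profit = GBP 6,287,572.88 − GBP 6,069,000.00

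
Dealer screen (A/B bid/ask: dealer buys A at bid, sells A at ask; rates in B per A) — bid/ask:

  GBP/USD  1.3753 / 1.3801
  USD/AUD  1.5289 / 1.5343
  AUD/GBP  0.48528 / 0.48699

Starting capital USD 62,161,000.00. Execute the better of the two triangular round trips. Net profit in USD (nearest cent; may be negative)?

Best loop USD → AUD → GBP → USD:
USD 62,161,000.00 × 1.5289 (sell USD at bid) = AUD 95,037,952.90
AUD 95,037,952.90 × 0.48528 (sell AUD at bid) = GBP 46,120,017.78
GBP 46,120,017.78 × 1.3753 (sell GBP at bid) = USD 63,428,860.46

Net profit: USD 1,267,860.46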